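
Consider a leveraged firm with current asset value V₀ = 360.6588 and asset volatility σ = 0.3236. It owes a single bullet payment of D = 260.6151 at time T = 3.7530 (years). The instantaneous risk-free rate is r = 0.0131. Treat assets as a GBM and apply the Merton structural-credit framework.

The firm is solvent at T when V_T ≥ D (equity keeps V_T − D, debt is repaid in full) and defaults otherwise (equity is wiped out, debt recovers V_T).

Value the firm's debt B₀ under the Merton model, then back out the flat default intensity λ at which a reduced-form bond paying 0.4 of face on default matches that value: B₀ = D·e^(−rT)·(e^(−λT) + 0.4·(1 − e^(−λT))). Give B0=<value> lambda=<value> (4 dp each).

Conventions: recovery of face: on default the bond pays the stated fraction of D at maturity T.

B0=217.1357 lambda=0.0622

Work the structural quantities from V₀ = 360.6588 against face 260.6151:
d₁ = [ln(V₀/D) + (r + σ²/2)T] / (σ√T)
   = [ln(360.6588/260.6151) + (0.0131 + 0.5·0.3236²)·3.7530] / (0.3236·√3.7530)
   = [0.324888 + 0.245666] / 0.626899 = 0.910120
d₂ = d₁ − σ√T = 0.910120 − 0.626899 = 0.283220
N(d₁) = 0.818620,  N(d₂) = 0.611496,  e^(−rT) = 0.952025
E₀ = V₀·N(d₁) − D·e^(−rT)·N(d₂)
   = 360.6588·0.818620 − 260.6151·0.952025·0.611496 = 143.523102
B₀ = V₀ − E₀ = 360.6588 − 143.523102 = 217.135698
e^(−λT) = (B₀·e^(rT)/D − 0.4)/(1 − 0.4) = (217.1357·1.050393/260.6151 − 0.4)/0.6 = 0.79191984
λ = −ln(0.79191984)/3.7530 = 0.062162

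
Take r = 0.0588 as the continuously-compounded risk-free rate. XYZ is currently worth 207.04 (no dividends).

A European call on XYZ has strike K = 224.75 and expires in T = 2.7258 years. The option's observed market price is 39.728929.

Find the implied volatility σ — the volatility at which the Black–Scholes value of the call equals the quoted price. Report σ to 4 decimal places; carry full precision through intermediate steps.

sigma = 0.2404

At σ = 0.2404 the Black–Scholes value reproduces the quote:
σ√T = 0.2404·√2.7258 = 0.396900
d₁ = (ln(S/K) + (r+σ²/2)T) / (σ√T) = (ln(207.04/224.75) + (0.0588+0.2404²/2)·2.7258) / 0.396900 = (-0.082077 + 0.239042) / 0.396900 = 0.395478
d₂ = d₁ − σ√T = 0.395478 − 0.396900 = -0.001422
e^{−rT} = 0.851908
N(d₁) = 0.653755,  N(d₂) = 0.499433
V = S·N(d₁) − K·e^{−rT}·N(d₂) = 135.353413 − 95.624483 = 39.728929 (the quoted price), and the Black–Scholes price is strictly increasing in σ, so σ is unique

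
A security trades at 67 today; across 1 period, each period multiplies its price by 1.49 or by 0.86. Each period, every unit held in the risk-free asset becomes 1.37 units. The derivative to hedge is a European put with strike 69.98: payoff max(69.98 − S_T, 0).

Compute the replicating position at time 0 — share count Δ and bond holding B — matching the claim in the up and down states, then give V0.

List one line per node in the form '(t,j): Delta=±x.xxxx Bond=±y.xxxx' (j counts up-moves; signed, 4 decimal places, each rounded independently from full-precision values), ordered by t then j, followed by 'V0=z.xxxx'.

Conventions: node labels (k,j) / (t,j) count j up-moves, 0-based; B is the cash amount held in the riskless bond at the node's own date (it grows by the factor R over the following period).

(0,0): Delta=-0.2928 Bond=21.3375
V0=1.7185

Under the risk-neutral measure, an up-move has probability p* = (R−d)/(u−d) = 0.8095 and values discount at R = 1.37.
Payoffs at expiry: V(1,0)=12.3600, V(1,1)=0.0000
(0,0): S=67.0000. Δ = (V_up−V_dn)/(S_up−S_dn) = (0.0000−12.3600)/(99.8300−57.6200) = -0.2928. V = [p*·0.0000 + (1−p*)·12.3600]/1.37 = 1.7185. B = V − Δ·S = 21.3375.
As a check, the time-0 holding Δ(0,0)·S0 + B(0,0) comes to 1.7185 — exactly V0.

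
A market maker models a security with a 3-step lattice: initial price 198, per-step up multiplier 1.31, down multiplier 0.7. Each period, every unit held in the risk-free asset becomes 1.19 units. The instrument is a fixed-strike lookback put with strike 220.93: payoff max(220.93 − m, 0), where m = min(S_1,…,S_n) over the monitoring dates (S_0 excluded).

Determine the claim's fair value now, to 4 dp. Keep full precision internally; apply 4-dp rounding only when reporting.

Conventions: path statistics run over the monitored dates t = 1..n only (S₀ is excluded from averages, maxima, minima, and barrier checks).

price = 15.6057

Under the martingale measure an up-move has probability p* = 0.8033; value the claim as the probability-weighted average of per-path payoffs, discounted 3 periods at R = 1.19.
Enumerate all 2^3 = 8 price paths (U = up ×1.31, D = down ×0.7); each path with k up-moves has probability p*^k·(1−p*)^(3−k).
DDD: m=67.9140, payoff=153.0160, prob=0.007613
UDD: m=127.0962, payoff=93.8338, prob=0.031086
DUD: m=127.0962, payoff=93.8338, prob=0.031086
UUD: m=237.8515, payoff=0.0000, prob=0.126936
DDU: m=97.0200, payoff=123.9100, prob=0.031086
UDU: m=181.5660, payoff=39.3640, prob=0.126936
DUU: m=138.6000, payoff=82.3300, prob=0.126936
UUU: m=259.3800, payoff=0.0000, prob=0.518321
Price = Σ prob·payoff / R^3 = 26.298019 / 1.685159 = 15.6057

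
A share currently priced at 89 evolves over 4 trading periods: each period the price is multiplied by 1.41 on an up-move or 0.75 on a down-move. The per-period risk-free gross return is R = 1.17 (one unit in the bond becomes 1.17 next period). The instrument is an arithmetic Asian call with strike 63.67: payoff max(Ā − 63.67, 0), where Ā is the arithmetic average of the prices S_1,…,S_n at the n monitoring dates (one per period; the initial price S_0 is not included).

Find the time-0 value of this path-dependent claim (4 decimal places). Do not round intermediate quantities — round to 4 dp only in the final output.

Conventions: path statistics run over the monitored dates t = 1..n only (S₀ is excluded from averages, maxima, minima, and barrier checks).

price = 37.8560

Risk-neutral up-probability p* = (R−d)/(u−d) = (1.17−0.75)/(1.41−0.75) = 0.6364; the claim prices as the p*-weighted sum of path payoffs discounted by R^4.
Enumerate all 2^4 = 16 price paths (U = up ×1.41, D = down ×0.75); each path with k up-moves has probability p*^k·(1−p*)^(4−k).
DDDD: Ā=45.6299, payoff=0.0000, prob=0.017485
UDDD: Ā=85.7842, payoff=22.1142, prob=0.030599
DUDD: Ā=71.0992, payoff=7.4292, prob=0.030599
UUDD: Ā=133.6665, payoff=69.9965, prob=0.053548
DDUD: Ā=60.0854, payoff=0.0000, prob=0.030599
UDUD: Ā=112.9606, payoff=49.2906, prob=0.053548
DUUD: Ā=98.2756, payoff=34.6056, prob=0.053548
UUUD: Ā=184.7581, payoff=121.0881, prob=0.093709
DDDU: Ā=51.8251, payoff=0.0000, prob=0.030599
UDDU: Ā=97.4312, payoff=33.7612, prob=0.053548
DUDU: Ā=82.7462, payoff=19.0762, prob=0.053548
UUDU: Ā=155.5629, payoff=91.8929, prob=0.093709
DDUU: Ā=71.7325, payoff=8.0625, prob=0.053548
UDUU: Ā=134.8570, payoff=71.1870, prob=0.093709
DUUU: Ā=120.1720, payoff=56.5020, prob=0.093709
UUUU: Ā=225.9234, payoff=162.2534, prob=0.163992
Price = Σ prob·payoff / R^4 = 70.937965 / 1.873887 = 37.8560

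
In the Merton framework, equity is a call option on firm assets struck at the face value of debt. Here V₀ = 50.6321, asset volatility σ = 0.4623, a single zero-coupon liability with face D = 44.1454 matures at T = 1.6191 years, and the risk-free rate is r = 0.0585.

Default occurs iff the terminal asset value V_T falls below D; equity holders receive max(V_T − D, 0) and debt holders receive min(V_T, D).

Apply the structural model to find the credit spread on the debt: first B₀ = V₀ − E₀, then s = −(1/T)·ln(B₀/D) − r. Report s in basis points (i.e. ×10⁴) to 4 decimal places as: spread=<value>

Apply the equity-as-call identities (strike 44.1454, horizon 1.6191 years):
d₁ = [ln(V₀/D) + (r + σ²/2)T] / (σ√T)
   = [ln(50.6321/44.1454) + (0.0585 + 0.5·0.4623²)·1.6191] / (0.4623·√1.6191)
   = [0.137097 + 0.267735] / 0.588248 = 0.688200
d₂ = d₁ − σ√T = 0.688200 − 0.588248 = 0.099952
N(d₁) = 0.754337,  N(d₂) = 0.539809,  e^(−rT) = 0.909630
E₀ = V₀·N(d₁) − D·e^(−rT)·N(d₂)
   = 50.6321·0.754337 − 44.1454·0.909630·0.539809 = 16.517100
B₀ = V₀ − E₀ = 50.6321 − 16.517100 = 34.115000
spread = −(1/T)·ln(B₀/D) − r = −(1/1.6191)·ln(34.115000/44.1454) − 0.0585 = 0.10069434
in basis points: 0.10069434 × 10⁴ = 1006.9434 bp

spread=1006.9434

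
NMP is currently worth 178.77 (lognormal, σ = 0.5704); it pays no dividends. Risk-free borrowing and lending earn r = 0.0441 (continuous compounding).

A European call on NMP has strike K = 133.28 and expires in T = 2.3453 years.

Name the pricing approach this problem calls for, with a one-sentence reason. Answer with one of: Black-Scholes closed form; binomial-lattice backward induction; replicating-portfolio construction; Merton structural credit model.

framework: Black-Scholes closed form

Key observation: with NMP following a GBM at constant σ and r, the European call struck at 133.28 prices in closed form — nothing here needs a stepwise model or a balance sheet.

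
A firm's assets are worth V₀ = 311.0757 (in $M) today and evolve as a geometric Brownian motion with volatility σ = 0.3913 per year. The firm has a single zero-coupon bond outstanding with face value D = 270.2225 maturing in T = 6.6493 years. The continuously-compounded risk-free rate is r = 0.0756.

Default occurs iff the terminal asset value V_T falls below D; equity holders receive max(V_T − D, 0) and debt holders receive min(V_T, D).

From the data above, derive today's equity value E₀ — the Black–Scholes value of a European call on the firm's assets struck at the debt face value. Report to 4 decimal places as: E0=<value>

E0=181.2783

Work the structural quantities from V₀ = 311.0757 against face 270.2225:
d₁ = [ln(V₀/D) + (r + σ²/2)T] / (σ√T)
   = [ln(311.0757/270.2225) + (0.0756 + 0.5·0.3913²)·6.6493] / (0.3913·√6.6493)
   = [0.140791 + 1.011743] / 1.009015 = 1.142236
d₂ = d₁ − σ√T = 1.142236 − 1.009015 = 0.133221
N(d₁) = 0.873322,  N(d₂) = 0.552991,  e^(−rT) = 0.604903
E₀ = V₀·N(d₁) − D·e^(−rT)·N(d₂)
   = 311.0757·0.873322 − 270.2225·0.604903·0.552991 = 181.278308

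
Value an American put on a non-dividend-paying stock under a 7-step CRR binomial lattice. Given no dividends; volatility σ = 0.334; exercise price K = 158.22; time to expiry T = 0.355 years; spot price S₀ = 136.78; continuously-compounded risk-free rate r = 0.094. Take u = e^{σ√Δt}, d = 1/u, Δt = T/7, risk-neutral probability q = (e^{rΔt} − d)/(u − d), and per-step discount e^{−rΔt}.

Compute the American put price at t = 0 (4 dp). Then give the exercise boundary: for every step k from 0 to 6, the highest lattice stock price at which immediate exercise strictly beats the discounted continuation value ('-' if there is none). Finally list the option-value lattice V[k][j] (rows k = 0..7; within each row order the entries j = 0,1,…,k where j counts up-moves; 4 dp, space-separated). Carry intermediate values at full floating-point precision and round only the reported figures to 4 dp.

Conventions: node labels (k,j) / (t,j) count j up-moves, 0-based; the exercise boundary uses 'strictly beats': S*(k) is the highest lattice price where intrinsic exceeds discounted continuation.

price = 23.1923
boundary = - 126.8693 117.6767 126.8693 117.6767 126.8693 136.7800
tree:
23.1923
31.3507 15.6616
40.5433 22.5923 9.2266
49.0698 31.3507 14.4862 4.3182
56.9785 40.5433 21.8613 7.6182 1.2250
64.3142 49.0698 31.3507 13.0544 2.5272 0.0000
71.1183 56.9785 40.5433 21.4400 5.2135 0.0000 0.0000
77.4294 64.3142 49.0698 31.3507 10.7551 0.0000 0.0000 0.0000

Δt=0.05071  u=1.07812  d=0.92754  q=0.51294  discount=0.99524
step 7 (expiry): payoffs max(K−S,0) = 77.4294 64.3142 49.0698 31.3507 10.7551 0.0000 0.0000 0.0000
step 6: (k=6,j=0): S=87.1017, K−S=71.1183, hold=70.3658 ⇒ V=71.1183 exercise | (k=6,j=1): S=101.2415, K−S=56.9785, hold=56.2260 ⇒ V=56.9785 exercise | (k=6,j=2): S=117.6767, K−S=40.5433, hold=39.7908 ⇒ V=40.5433 exercise | (k=6,j=3): S=136.7800, K−S=21.4400, hold=20.6875 ⇒ V=21.4400 exercise | (k=6,j=4): S=158.9844, K−S=0.0000, hold=5.2135 ⇒ V=5.2135 continue | (k=6,j=5): S=184.7935, K−S=0.0000, hold=0.0000 ⇒ V=0.0000 continue | (k=6,j=6): S=214.7922, K−S=0.0000, hold=0.0000 ⇒ V=0.0000 continue  boundary S*=136.7800
step 5: (k=5,j=0): S=93.9058, K−S=64.3142, hold=63.5617 ⇒ V=64.3142 exercise | (k=5,j=1): S=109.1502, K−S=49.0698, hold=48.3173 ⇒ V=49.0698 exercise | (k=5,j=2): S=126.8693, K−S=31.3507, hold=30.5982 ⇒ V=31.3507 exercise | (k=5,j=3): S=147.4649, K−S=10.7551, hold=13.0544 ⇒ V=13.0544 continue | (k=5,j=4): S=171.4039, K−S=0.0000, hold=2.5272 ⇒ V=2.5272 continue | (k=5,j=5): S=199.2290, K−S=0.0000, hold=0.0000 ⇒ V=0.0000 continue  boundary S*=126.8693
step 4: (k=4,j=0): S=101.2415, K−S=56.9785, hold=56.2260 ⇒ V=56.9785 exercise | (k=4,j=1): S=117.6767, K−S=40.5433, hold=39.7908 ⇒ V=40.5433 exercise | (k=4,j=2): S=136.7800, K−S=21.4400, hold=21.8613 ⇒ V=21.8613 continue | (k=4,j=3): S=158.9844, K−S=0.0000, hold=7.6182 ⇒ V=7.6182 continue | (k=4,j=4): S=184.7935, K−S=0.0000, hold=1.2250 ⇒ V=1.2250 continue  boundary S*=117.6767
step 3: (k=3,j=0): S=109.1502, K−S=49.0698, hold=48.3173 ⇒ V=49.0698 exercise | (k=3,j=1): S=126.8693, K−S=31.3507, hold=30.8133 ⇒ V=31.3507 exercise | (k=3,j=2): S=147.4649, K−S=10.7551, hold=14.4862 ⇒ V=14.4862 continue | (k=3,j=3): S=171.4039, K−S=0.0000, hold=4.3182 ⇒ V=4.3182 continue  boundary S*=126.8693
step 2: (k=2,j=0): S=117.6767, K−S=40.5433, hold=39.7908 ⇒ V=40.5433 exercise | (k=2,j=1): S=136.7800, K−S=21.4400, hold=22.5923 ⇒ V=22.5923 continue | (k=2,j=2): S=158.9844, K−S=0.0000, hold=9.2266 ⇒ V=9.2266 continue  boundary S*=117.6767
step 1: (k=1,j=0): S=126.8693, K−S=31.3507, hold=31.1865 ⇒ V=31.3507 exercise | (k=1,j=1): S=147.4649, K−S=10.7551, hold=15.6616 ⇒ V=15.6616 continue  boundary S*=126.8693
step 0: (k=0,j=0): S=136.7800, K−S=21.4400, hold=23.1923 ⇒ V=23.1923 continue  boundary S*=-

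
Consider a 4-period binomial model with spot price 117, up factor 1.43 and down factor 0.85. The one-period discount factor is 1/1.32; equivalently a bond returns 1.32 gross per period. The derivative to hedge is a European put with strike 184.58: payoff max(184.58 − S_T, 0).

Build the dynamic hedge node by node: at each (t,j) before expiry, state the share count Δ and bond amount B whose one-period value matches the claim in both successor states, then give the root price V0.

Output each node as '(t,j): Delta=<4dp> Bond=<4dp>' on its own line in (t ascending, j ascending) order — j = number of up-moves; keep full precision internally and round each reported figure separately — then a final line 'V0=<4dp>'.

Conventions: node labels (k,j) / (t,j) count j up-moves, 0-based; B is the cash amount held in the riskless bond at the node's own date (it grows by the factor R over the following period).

The replicating-portfolio and risk-neutral prices coincide; use p* = (1.32−0.85)/(1.43−0.85) = 0.8103 for the latter.
Terminal payoffs: V(4,0)=123.5053, V(4,1)=81.8307, V(4,2)=11.7195, V(4,3)=0.0000, V(4,4)=0.0000
Node (3,0) S=71.8526: V=(p*·81.8307+(1−p*)·123.5053)/1.32=67.9807; Δ=(81.8307−123.5053)/(102.7493−61.0747)=-1.0000; B=V−Δ·S=139.8333
Node (3,1) S=120.8815: V=(p*·11.7195+(1−p*)·81.8307)/1.32=18.9519; Δ=(11.7195−81.8307)/(172.8605−102.7493)=-1.0000; B=V−Δ·S=139.8333
Node (3,2) S=203.3653: V=(p*·0.0000+(1−p*)·11.7195)/1.32=1.6838; Δ=(0.0000−11.7195)/(290.8124−172.8605)=-0.0994; B=V−Δ·S=21.8899
Node (3,3) S=342.1322: V=(p*·0.0000+(1−p*)·0.0000)/1.32=0.0000; Δ=(0.0000−0.0000)/(489.2491−290.8124)=0.0000; B=V−Δ·S=0.0000
Node (2,0) S=84.5325: V=(p*·18.9519+(1−p*)·67.9807)/1.32=21.4018; Δ=(18.9519−67.9807)/(120.8815−71.8526)=-1.0000; B=V−Δ·S=105.9343
Node (2,1) S=142.2135: V=(p*·1.6838+(1−p*)·18.9519)/1.32=3.7567; Δ=(1.6838−18.9519)/(203.3653−120.8815)=-0.2094; B=V−Δ·S=33.5291
Node (2,2) S=239.2533: V=(p*·0.0000+(1−p*)·1.6838)/1.32=0.2419; Δ=(0.0000−1.6838)/(342.1322−203.3653)=-0.0121; B=V−Δ·S=3.1451
Node (1,0) S=99.4500: V=(p*·3.7567+(1−p*)·21.4018)/1.32=5.3812; Δ=(3.7567−21.4018)/(142.2135−84.5325)=-0.3059; B=V−Δ·S=35.8039
Node (1,1) S=167.3100: V=(p*·0.2419+(1−p*)·3.7567)/1.32=0.6883; Δ=(0.2419−3.7567)/(239.2533−142.2135)=-0.0362; B=V−Δ·S=6.7482
Node (0,0) S=117.0000: V=(p*·0.6883+(1−p*)·5.3812)/1.32=1.1957; Δ=(0.6883−5.3812)/(167.3100−99.4500)=-0.0692; B=V−Δ·S=9.2869
Verification: the root portfolio costs Δ(0,0)·S0 + B(0,0) = 1.1957, matching V0.

(0,0): Delta=-0.0692 Bond=9.2869
(1,0): Delta=-0.3059 Bond=35.8039
(1,1): Delta=-0.0362 Bond=6.7482
(2,0): Delta=-1.0000 Bond=105.9343
(2,1): Delta=-0.2094 Bond=33.5291
(2,2): Delta=-0.0121 Bond=3.1451
(3,0): Delta=-1.0000 Bond=139.8333
(3,1): Delta=-1.0000 Bond=139.8333
(3,2): Delta=-0.0994 Bond=21.8899
(3,3): Delta=0.0000 Bond=0.0000
V0=1.1957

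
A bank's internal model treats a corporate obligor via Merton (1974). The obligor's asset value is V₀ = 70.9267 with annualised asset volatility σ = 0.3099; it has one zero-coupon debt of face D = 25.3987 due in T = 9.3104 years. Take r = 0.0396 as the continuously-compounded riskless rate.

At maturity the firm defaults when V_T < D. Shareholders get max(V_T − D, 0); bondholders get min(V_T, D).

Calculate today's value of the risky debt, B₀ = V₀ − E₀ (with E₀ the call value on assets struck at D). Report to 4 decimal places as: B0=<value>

Work the structural quantities from V₀ = 70.9267 against face 25.3987:
d₁ = [ln(V₀/D) + (r + σ²/2)T] / (σ√T)
   = [ln(70.9267/25.3987) + (0.0396 + 0.5·0.3099²)·9.3104] / (0.3099·√9.3104)
   = [1.026949 + 0.815768] / 0.945596 = 1.948735
d₂ = d₁ − σ√T = 1.948735 − 0.945596 = 1.003139
N(d₁) = 0.974336,  N(d₂) = 0.842103,  e^(−rT) = 0.691639
E₀ = V₀·N(d₁) − D·e^(−rT)·N(d₂)
   = 70.9267·0.974336 − 25.3987·0.691639·0.842103 = 54.313482
B₀ = V₀ − E₀ = 70.9267 − 54.313482 = 16.613218

B0=16.6132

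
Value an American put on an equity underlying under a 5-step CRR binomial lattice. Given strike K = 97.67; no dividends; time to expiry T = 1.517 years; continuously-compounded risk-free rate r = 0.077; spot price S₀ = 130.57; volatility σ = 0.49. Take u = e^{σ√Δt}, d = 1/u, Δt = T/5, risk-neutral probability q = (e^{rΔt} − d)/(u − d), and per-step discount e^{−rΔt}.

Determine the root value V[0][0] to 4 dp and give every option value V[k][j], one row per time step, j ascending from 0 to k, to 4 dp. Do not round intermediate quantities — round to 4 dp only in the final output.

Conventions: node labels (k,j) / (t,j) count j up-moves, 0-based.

Δt=0.30340, u=1.30983, d=0.76346, q=0.47619, disc=e^(-rΔt)=0.97691
k=5 terminal: V=max(K-S,0) → 63.8042 39.5676 0.0000 0.0000 0.0000 0.0000
k=4: j=0 S=44.3586 intr=53.3114 cont=51.0561 V=53.3114[EX]; j=1 S=76.1046 intr=21.5654 cont=20.2472 V=21.5654[EX]; j=2 S=130.5700 intr=0.0000 cont=0.0000 V=0.0000[hold]; j=3 S=224.0145 intr=0.0000 cont=0.0000 V=0.0000[hold]; j=4 S=384.3340 intr=0.0000 cont=0.0000 V=0.0000[hold]
k=3: j=0 S=58.1024 intr=39.5676 cont=37.3123 V=39.5676[EX]; j=1 S=99.6844 intr=0.0000 cont=11.0353 V=11.0353[hold]; j=2 S=171.0251 intr=0.0000 cont=0.0000 V=0.0000[hold]; j=3 S=293.4218 intr=0.0000 cont=0.0000 V=0.0000[hold]
k=2: j=0 S=76.1046 intr=21.5654 cont=25.3808 V=25.3808[hold]; j=1 S=130.5700 intr=0.0000 cont=5.6469 V=5.6469[hold]; j=2 S=224.0145 intr=0.0000 cont=0.0000 V=0.0000[hold]
k=1: j=0 S=99.6844 intr=0.0000 cont=15.6146 V=15.6146[hold]; j=1 S=171.0251 intr=0.0000 cont=2.8896 V=2.8896[hold]
k=0: j=0 S=130.5700 intr=0.0000 cont=9.3344 V=9.3344[hold]

price = 9.3344
tree:
9.3344
15.6146 2.8896
25.3808 5.6469 0.0000
39.5676 11.0353 0.0000 0.0000
53.3114 21.5654 0.0000 0.0000 0.0000
63.8042 39.5676 0.0000 0.0000 0.0000 0.0000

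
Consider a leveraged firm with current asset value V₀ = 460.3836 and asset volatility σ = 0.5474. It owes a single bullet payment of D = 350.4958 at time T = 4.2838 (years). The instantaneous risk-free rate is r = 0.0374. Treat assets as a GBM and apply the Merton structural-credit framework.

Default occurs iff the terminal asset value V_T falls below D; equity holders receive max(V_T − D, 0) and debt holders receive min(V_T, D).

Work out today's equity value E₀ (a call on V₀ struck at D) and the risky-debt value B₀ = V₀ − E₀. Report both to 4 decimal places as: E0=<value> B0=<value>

E0=254.0039 B0=206.3797

Equity is a call on the firm's assets struck at D = 350.4958:
d₁ = [ln(V₀/D) + (r + σ²/2)T] / (σ√T)
   = [ln(460.3836/350.4958) + (0.0374 + 0.5·0.5474²)·4.2838] / (0.5474·√4.2838)
   = [0.272711 + 0.802028] / 1.132973 = 0.948601
d₂ = d₁ − σ√T = 0.948601 − 1.132973 = -0.184372
N(d₁) = 0.828588,  N(d₂) = 0.426861,  e^(−rT) = 0.851961
E₀ = V₀·N(d₁) − D·e^(−rT)·N(d₂)
   = 460.3836·0.828588 − 350.4958·0.851961·0.426861 = 254.003941
B₀ = V₀ − E₀ = 460.3836 − 254.003941 = 206.379659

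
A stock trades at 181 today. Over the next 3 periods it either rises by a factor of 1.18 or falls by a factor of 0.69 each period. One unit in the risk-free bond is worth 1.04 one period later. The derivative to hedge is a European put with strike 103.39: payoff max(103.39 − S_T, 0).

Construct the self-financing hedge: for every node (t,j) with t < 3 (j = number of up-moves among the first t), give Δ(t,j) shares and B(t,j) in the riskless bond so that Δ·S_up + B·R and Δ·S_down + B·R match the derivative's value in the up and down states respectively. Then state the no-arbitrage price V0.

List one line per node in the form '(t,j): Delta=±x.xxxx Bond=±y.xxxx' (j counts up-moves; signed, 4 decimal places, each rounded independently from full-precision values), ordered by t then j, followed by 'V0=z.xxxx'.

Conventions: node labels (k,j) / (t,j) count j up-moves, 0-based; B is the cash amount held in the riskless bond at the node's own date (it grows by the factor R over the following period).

Risk-neutral probability p* = (R−d)/(u−d) = (1.04−0.69)/(1.18−0.69) = 0.7143.
At maturity the claim pays: V(3,0)=43.9299, V(3,1)=1.7046, V(3,2)=0.0000, V(3,3)=0.0000
Node (2,0) S=86.1741: V=(p*·1.7046+(1−p*)·43.9299)/1.04=13.2394; Δ=(1.7046−43.9299)/(101.6854−59.4601)=-1.0000; B=V−Δ·S=99.4135
Node (2,1) S=147.3702: V=(p*·0.0000+(1−p*)·1.7046)/1.04=0.4683; Δ=(0.0000−1.7046)/(173.8968−101.6854)=-0.0236; B=V−Δ·S=3.9470
Node (2,2) S=252.0244: V=(p*·0.0000+(1−p*)·0.0000)/1.04=0.0000; Δ=(0.0000−0.0000)/(297.3888−173.8968)=0.0000; B=V−Δ·S=0.0000
Node (1,0) S=124.8900: V=(p*·0.4683+(1−p*)·13.2394)/1.04=3.9588; Δ=(0.4683−13.2394)/(147.3702−86.1741)=-0.2087; B=V−Δ·S=30.0222
Node (1,1) S=213.5800: V=(p*·0.0000+(1−p*)·0.4683)/1.04=0.1287; Δ=(0.0000−0.4683)/(252.0244−147.3702)=-0.0045; B=V−Δ·S=1.0843
Node (0,0) S=181.0000: V=(p*·0.1287+(1−p*)·3.9588)/1.04=1.1759; Δ=(0.1287−3.9588)/(213.5800−124.8900)=-0.0432; B=V−Δ·S=8.9926
Check: Δ(0,0)·S0 + B(0,0) = 1.1759 = V0.

(0,0): Delta=-0.0432 Bond=8.9926
(1,0): Delta=-0.2087 Bond=30.0222
(1,1): Delta=-0.0045 Bond=1.0843
(2,0): Delta=-1.0000 Bond=99.4135
(2,1): Delta=-0.0236 Bond=3.9470
(2,2): Delta=0.0000 Bond=0.0000
V0=1.1759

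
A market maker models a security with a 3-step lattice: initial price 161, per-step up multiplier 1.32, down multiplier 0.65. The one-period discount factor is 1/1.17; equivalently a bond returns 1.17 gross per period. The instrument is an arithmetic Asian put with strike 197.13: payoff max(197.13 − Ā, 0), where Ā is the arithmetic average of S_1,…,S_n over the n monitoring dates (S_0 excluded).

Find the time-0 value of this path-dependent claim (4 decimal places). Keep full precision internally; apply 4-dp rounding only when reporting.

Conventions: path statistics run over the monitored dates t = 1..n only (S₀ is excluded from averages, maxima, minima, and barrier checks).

price = 13.1604

Risk-neutral up-probability p* = (R−d)/(u−d) = (1.17−0.65)/(1.32−0.65) = 0.7761; the claim prices as the p*-weighted sum of path payoffs discounted by R^3.
Enumerate all 2^3 = 8 price paths (U = up ×1.32, D = down ×0.65); each path with k up-moves has probability p*^k·(1−p*)^(3−k).
DDD: Ā=72.2957, payoff=124.8343, prob=0.011221
UDD: Ā=146.8159, payoff=50.3141, prob=0.038901
DUD: Ā=110.8592, payoff=86.2708, prob=0.038901
UUD: Ā=225.1295, payoff=0.0000, prob=0.134857
DDU: Ā=87.4874, payoff=109.6426, prob=0.038901
UDU: Ā=177.6667, payoff=19.4633, prob=0.134857
DUU: Ā=141.7101, payoff=55.4199, prob=0.134857
UUU: Ā=287.7804, payoff=0.0000, prob=0.467504
Price = Σ prob·payoff / R^3 = 21.077861 / 1.601613 = 13.1604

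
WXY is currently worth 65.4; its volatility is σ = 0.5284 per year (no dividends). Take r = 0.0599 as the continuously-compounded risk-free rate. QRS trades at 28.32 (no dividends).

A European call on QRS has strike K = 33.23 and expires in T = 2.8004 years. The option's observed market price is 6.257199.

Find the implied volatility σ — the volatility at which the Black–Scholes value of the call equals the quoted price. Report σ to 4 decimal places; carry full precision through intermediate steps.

At σ = 0.3305 the Black–Scholes value reproduces the quote:
σ√T = 0.3305·√2.8004 = 0.553072
d₁ = (ln(S/K) + (r+σ²/2)T) / (σ√T) = (ln(28.32/33.23) + (0.0599+0.3305²/2)·2.8004) / 0.553072 = (-0.159885 + 0.320688) / 0.553072 = 0.290746
d₂ = d₁ − σ√T = 0.290746 − 0.553072 = -0.262326
e^{−rT} = 0.845570
N(d₁) = 0.614377,  N(d₂) = 0.396535
V = S·N(d₁) − K·e^{−rT}·N(d₂) = 17.399161 − 11.141963 = 6.257199 (the quoted price), and the Black–Scholes price is strictly increasing in σ, so σ is unique

sigma = 0.3305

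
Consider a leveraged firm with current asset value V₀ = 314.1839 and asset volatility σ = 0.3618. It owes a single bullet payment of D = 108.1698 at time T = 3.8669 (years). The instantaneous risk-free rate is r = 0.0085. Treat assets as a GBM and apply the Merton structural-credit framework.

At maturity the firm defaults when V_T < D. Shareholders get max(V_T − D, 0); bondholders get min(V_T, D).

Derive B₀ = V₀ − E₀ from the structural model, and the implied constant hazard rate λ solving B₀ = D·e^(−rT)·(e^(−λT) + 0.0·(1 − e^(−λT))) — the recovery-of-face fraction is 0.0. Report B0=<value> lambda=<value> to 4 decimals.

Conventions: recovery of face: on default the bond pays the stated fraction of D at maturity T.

B0=101.4154 lambda=0.0082

Apply the equity-as-call identities (strike 108.1698, horizon 3.8669 years):
d₁ = [ln(V₀/D) + (r + σ²/2)T] / (σ√T)
   = [ln(314.1839/108.1698) + (0.0085 + 0.5·0.3618²)·3.8669] / (0.3618·√3.8669)
   = [1.066276 + 0.285956] / 0.711459 = 1.900646
d₂ = d₁ − σ√T = 1.900646 − 0.711459 = 1.189187
N(d₁) = 0.971326,  N(d₂) = 0.882817,  e^(−rT) = 0.967666
E₀ = V₀·N(d₁) − D·e^(−rT)·N(d₂)
   = 314.1839·0.971326 − 108.1698·0.967666·0.882817 = 212.768541
B₀ = V₀ − E₀ = 314.1839 − 212.768541 = 101.415359
e^(−λT) = (B₀·e^(rT)/D − 0)/(1 − 0) = (101.4154·1.033415/108.1698 − 0)/1 = 0.96888572
λ = −ln(0.96888572)/3.8669 = 0.008174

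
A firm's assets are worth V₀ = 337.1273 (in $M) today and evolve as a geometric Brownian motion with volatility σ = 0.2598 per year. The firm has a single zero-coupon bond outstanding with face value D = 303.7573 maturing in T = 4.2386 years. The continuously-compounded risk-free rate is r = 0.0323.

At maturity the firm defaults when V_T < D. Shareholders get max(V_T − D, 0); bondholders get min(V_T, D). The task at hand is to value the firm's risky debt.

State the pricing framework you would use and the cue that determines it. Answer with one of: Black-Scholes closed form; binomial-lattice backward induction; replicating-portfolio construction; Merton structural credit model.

Key observation: the asked-for credit quantity lives on the firm's capital structure — asset value, asset volatility, debt face 303.7573 — which is the structural model's domain.

framework: Merton structural credit model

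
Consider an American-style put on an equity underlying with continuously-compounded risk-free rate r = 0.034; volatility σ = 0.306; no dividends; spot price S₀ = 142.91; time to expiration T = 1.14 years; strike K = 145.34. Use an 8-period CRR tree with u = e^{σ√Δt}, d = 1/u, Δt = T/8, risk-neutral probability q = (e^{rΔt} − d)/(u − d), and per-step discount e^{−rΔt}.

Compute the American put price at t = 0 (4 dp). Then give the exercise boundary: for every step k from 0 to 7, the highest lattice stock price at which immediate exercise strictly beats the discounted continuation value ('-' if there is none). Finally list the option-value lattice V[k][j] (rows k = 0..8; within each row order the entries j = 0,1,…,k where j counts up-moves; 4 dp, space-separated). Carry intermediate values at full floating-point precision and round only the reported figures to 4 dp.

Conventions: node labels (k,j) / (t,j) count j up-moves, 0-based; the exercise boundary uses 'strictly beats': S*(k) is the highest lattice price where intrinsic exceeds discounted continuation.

Δt=0.14250  u=1.12245  d=0.89091  q=0.49213  discount=0.99517
step 8 (expiry): payoffs max(K−S,0) = 88.6207 73.8798 55.3080 31.9095 2.4300 0.0000 0.0000 0.0000 0.0000
step 7: (k=7,j=0): S=63.6645, K−S=81.6755, hold=80.9730 ⇒ V=81.6755 exercise | (k=7,j=1): S=80.2104, K−S=65.1296, hold=64.4272 ⇒ V=65.1296 exercise | (k=7,j=2): S=101.0563, K−S=44.2837, hold=43.5812 ⇒ V=44.2837 exercise | (k=7,j=3): S=127.3199, K−S=18.0201, hold=17.3177 ⇒ V=18.0201 exercise | (k=7,j=4): S=160.4091, K−S=0.0000, hold=1.2282 ⇒ V=1.2282 continue | (k=7,j=5): S=202.0979, K−S=0.0000, hold=0.0000 ⇒ V=0.0000 continue | (k=7,j=6): S=254.6213, K−S=0.0000, hold=0.0000 ⇒ V=0.0000 continue | (k=7,j=7): S=320.7950, K−S=0.0000, hold=0.0000 ⇒ V=0.0000 continue  boundary S*=127.3199
step 6: (k=6,j=0): S=71.4602, K−S=73.8798, hold=73.1774 ⇒ V=73.8798 exercise | (k=6,j=1): S=90.0320, K−S=55.3080, hold=54.6055 ⇒ V=55.3080 exercise | (k=6,j=2): S=113.4305, K−S=31.9095, hold=31.2071 ⇒ V=31.9095 exercise | (k=6,j=3): S=142.9100, K−S=2.4300, hold=9.7091 ⇒ V=9.7091 continue | (k=6,j=4): S=180.0510, K−S=0.0000, hold=0.6207 ⇒ V=0.6207 continue | (k=6,j=5): S=226.8445, K−S=0.0000, hold=0.0000 ⇒ V=0.0000 continue | (k=6,j=6): S=285.7993, K−S=0.0000, hold=0.0000 ⇒ V=0.0000 continue  boundary S*=113.4305
step 5: (k=5,j=0): S=80.2104, K−S=65.1296, hold=64.4272 ⇒ V=65.1296 exercise | (k=5,j=1): S=101.0563, K−S=44.2837, hold=43.5812 ⇒ V=44.2837 exercise | (k=5,j=2): S=127.3199, K−S=18.0201, hold=20.8826 ⇒ V=20.8826 continue | (k=5,j=3): S=160.4091, K−S=0.0000, hold=5.2112 ⇒ V=5.2112 continue | (k=5,j=4): S=202.0979, K−S=0.0000, hold=0.3137 ⇒ V=0.3137 continue | (k=5,j=5): S=254.6213, K−S=0.0000, hold=0.0000 ⇒ V=0.0000 continue  boundary S*=101.0563
step 4: (k=4,j=0): S=90.0320, K−S=55.3080, hold=54.6055 ⇒ V=55.3080 exercise | (k=4,j=1): S=113.4305, K−S=31.9095, hold=32.6090 ⇒ V=32.6090 continue | (k=4,j=2): S=142.9100, K−S=2.4300, hold=13.1066 ⇒ V=13.1066 continue | (k=4,j=3): S=180.0510, K−S=0.0000, hold=2.7874 ⇒ V=2.7874 continue | (k=4,j=4): S=226.8445, K−S=0.0000, hold=0.1586 ⇒ V=0.1586 continue  boundary S*=90.0320
step 3: (k=3,j=0): S=101.0563, K−S=44.2837, hold=43.9238 ⇒ V=44.2837 exercise | (k=3,j=1): S=127.3199, K−S=18.0201, hold=22.9000 ⇒ V=22.9000 continue | (k=3,j=2): S=160.4091, K−S=0.0000, hold=7.9894 ⇒ V=7.9894 continue | (k=3,j=3): S=202.0979, K−S=0.0000, hold=1.4865 ⇒ V=1.4865 continue  boundary S*=101.0563
step 2: (k=2,j=0): S=113.4305, K−S=31.9095, hold=33.5970 ⇒ V=33.5970 continue | (k=2,j=1): S=142.9100, K−S=2.4300, hold=15.4869 ⇒ V=15.4869 continue | (k=2,j=2): S=180.0510, K−S=0.0000, hold=4.7660 ⇒ V=4.7660 continue  boundary S*=-
step 1: (k=1,j=0): S=127.3199, K−S=18.0201, hold=24.5651 ⇒ V=24.5651 continue | (k=1,j=1): S=160.4091, K−S=0.0000, hold=10.1614 ⇒ V=10.1614 continue  boundary S*=-
step 0: (k=0,j=0): S=142.9100, K−S=2.4300, hold=17.3922 ⇒ V=17.3922 continue  boundary S*=-

price = 17.3922
boundary = - - - 101.0563 90.0320 101.0563 113.4305 127.3199
tree:
17.3922
24.5651 10.1614
33.5970 15.4869 4.7660
44.2837 22.9000 7.9894 1.4865
55.3080 32.6090 13.1066 2.7874 0.1586
65.1296 44.2837 20.8826 5.2112 0.3137 0.0000
73.8798 55.3080 31.9095 9.7091 0.6207 0.0000 0.0000
81.6755 65.1296 44.2837 18.0201 1.2282 0.0000 0.0000 0.0000
88.6207 73.8798 55.3080 31.9095 2.4300 0.0000 0.0000 0.0000 0.0000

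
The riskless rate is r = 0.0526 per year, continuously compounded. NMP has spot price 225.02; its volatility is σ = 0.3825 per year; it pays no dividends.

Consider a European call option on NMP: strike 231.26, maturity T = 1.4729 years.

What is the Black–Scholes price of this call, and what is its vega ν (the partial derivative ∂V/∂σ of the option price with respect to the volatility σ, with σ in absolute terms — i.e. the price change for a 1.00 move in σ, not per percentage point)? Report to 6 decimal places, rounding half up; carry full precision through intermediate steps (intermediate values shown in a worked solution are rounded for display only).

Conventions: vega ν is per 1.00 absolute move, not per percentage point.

price = 46.022305
ν = 102.826304

σ√T = 0.3825·√1.4729 = 0.464214
d₁ = (ln(S/K) + (r+σ²/2)T) / (σ√T) = (ln(225.02/231.26) + (0.0526+0.3825²/2)·1.4729) / 0.464214 = (-0.027353 + 0.185222) / 0.464214 = 0.340077
d₂ = d₁ − σ√T = 0.340077 − 0.464214 = -0.124137
e^{−rT} = 0.925451
N(d₁) = 0.633101,  N(d₂) = 0.450603
Call price V = S·N(d₁) − K·e^{−rT}·N(d₂) = 142.460326 − 96.438021 = 46.022305
φ(d₁) = (1/√(2π))·e^{−d₁²/2} = 0.376527
ν = S·φ(d₁)·√T = 102.826304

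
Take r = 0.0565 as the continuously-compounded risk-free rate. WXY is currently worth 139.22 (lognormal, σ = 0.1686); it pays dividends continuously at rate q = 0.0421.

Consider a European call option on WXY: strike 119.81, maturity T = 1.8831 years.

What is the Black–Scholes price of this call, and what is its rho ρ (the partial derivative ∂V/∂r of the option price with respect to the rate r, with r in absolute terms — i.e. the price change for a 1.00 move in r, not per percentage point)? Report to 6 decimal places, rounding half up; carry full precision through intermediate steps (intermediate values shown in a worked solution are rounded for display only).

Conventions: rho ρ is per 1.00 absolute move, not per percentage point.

price = 24.351156
ρ = 150.572961

σ√T = 0.1686·√1.8831 = 0.231363
d₁ = (ln(S/K) + (r−q+σ²/2)T) / (σ√T) = (ln(139.22/119.81) + (0.0565−0.0421+0.1686²/2)·1.8831) / 0.231363 = (0.150148 + 0.053881) / 0.231363 = 0.881858
d₂ = d₁ − σ√T = 0.881858 − 0.231363 = 0.650494
e^{−rT} = 0.899069
e^{−qT} = 0.923783
N(d₁) = 0.811073,  N(d₂) = 0.742314
Call price V = S·e^{−qT}·N(d₁) − K·e^{−rT}·N(d₂) = 104.311307 − 79.960151 = 24.351156
ρ = K·T·e^{−rT}·N(d₂) = 150.572961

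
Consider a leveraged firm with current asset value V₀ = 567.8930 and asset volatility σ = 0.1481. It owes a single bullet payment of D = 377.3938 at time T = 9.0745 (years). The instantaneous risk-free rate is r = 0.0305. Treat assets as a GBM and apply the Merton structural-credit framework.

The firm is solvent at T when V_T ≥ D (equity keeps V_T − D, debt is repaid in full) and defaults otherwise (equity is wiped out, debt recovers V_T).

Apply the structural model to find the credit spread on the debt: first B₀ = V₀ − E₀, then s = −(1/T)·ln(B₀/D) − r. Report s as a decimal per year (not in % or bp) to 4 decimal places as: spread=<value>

spread=0.0018

With assets at 567.8930 and a single debt payment of 377.3938 at 9.0745 years:
d₁ = [ln(V₀/D) + (r + σ²/2)T] / (σ√T)
   = [ln(567.8930/377.3938) + (0.0305 + 0.5·0.1481²)·9.0745] / (0.1481·√9.0745)
   = [0.408644 + 0.376291] / 0.446135 = 1.759409
d₂ = d₁ − σ√T = 1.759409 − 0.446135 = 1.313274
N(d₁) = 0.960746,  N(d₂) = 0.905455,  e^(−rT) = 0.758227
E₀ = V₀·N(d₁) − D·e^(−rT)·N(d₂)
   = 567.8930·0.960746 − 377.3938·0.758227·0.905455 = 286.504850
B₀ = V₀ − E₀ = 567.8930 − 286.504850 = 281.388150
spread = −(1/T)·ln(B₀/D) − r = −(1/9.0745)·ln(281.388150/377.3938) − 0.0305 = 0.00184935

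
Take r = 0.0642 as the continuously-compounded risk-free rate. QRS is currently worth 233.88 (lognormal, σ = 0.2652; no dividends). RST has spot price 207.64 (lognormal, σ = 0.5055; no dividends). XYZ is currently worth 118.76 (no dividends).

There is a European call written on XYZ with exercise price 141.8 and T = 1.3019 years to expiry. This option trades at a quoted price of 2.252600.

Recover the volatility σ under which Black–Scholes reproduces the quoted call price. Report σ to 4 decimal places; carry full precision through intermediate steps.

sigma = 0.1145

At σ = 0.1145 the Black–Scholes value reproduces the quote:
σ√T = 0.1145·√1.3019 = 0.130645
d₁ = (ln(S/K) + (r+σ²/2)T) / (σ√T) = (ln(118.76/141.8) + (0.0642+0.1145²/2)·1.3019) / 0.130645 = (-0.177313 + 0.092116) / 0.130645 = -0.652123
d₂ = d₁ − σ√T = -0.652123 − 0.130645 = -0.782768
e^{−rT} = 0.919816
N(d₁) = 0.257161,  N(d₂) = 0.216882
V = S·N(d₁) − K·e^{−rT}·N(d₂) = 30.540441 − 28.287842 = 2.252600 (matching the quote); vega is positive throughout, so no other σ reproduces this price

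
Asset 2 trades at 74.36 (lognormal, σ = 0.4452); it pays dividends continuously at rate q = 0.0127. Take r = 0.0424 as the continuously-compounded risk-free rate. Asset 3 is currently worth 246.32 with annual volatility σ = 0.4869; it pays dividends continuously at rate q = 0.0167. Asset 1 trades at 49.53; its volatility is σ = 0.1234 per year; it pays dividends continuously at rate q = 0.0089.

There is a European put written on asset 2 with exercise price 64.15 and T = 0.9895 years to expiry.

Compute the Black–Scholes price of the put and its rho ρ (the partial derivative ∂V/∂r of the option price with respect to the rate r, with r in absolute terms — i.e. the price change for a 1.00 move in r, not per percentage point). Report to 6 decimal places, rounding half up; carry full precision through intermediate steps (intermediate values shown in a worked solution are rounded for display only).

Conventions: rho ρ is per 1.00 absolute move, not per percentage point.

σ√T = 0.4452·√0.9895 = 0.442857
d₁ = (ln(S/K) + (r−q+σ²/2)T) / (σ√T) = (ln(74.36/64.15) + (0.0424−0.0127+0.4452²/2)·0.9895) / 0.442857 = (0.147694 + 0.127449) / 0.442857 = 0.621292
d₂ = d₁ − σ√T = 0.621292 − 0.442857 = 0.178435
e^{−rT} = 0.958913
e^{−qT} = 0.987512
N(−d₁) = 0.267204,  N(−d₂) = 0.429191
Put price V = K·e^{−rT}·N(−d₂) − S·e^{−qT}·N(−d₁) = 26.401346 − 19.621146 = 6.780200
ρ = −K·T·e^{−rT}·N(−d₂) = -26.124131

price = 6.780200
ρ = -26.124131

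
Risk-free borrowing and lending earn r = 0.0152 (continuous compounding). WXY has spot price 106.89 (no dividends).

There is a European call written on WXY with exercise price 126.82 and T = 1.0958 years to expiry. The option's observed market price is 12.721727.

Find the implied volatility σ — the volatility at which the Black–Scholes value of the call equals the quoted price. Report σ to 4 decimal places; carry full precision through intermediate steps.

sigma = 0.4264

At σ = 0.4264 the Black–Scholes value reproduces the quote:
σ√T = 0.4264·√1.0958 = 0.446358
d₁ = (ln(S/K) + (r+σ²/2)T) / (σ√T) = (ln(106.89/126.82) + (0.0152+0.4264²/2)·1.0958) / 0.446358 = (-0.170968 + 0.116274) / 0.446358 = -0.122536
d₂ = d₁ − σ√T = -0.122536 − 0.446358 = -0.568893
e^{−rT} = 0.983482
N(d₁) = 0.451237,  N(d₂) = 0.284714
V = S·N(d₁) − K·e^{−rT}·N(d₂) = 48.232756 − 35.511029 = 12.721727 (the observed quote) — the price is monotone increasing in volatility, hence this σ is the only solution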